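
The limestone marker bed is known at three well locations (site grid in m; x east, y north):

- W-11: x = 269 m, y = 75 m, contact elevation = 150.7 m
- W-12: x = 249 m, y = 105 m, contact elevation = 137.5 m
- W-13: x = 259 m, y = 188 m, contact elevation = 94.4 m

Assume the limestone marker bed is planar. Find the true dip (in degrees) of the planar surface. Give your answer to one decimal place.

Let the plane be z = a·x + b·y + c.
W-12−W-11: −20a + 30b = −13.2;  W-13−W-11: −10a + 113b = −56.3.
Solving gives a = −0.10071, b = −0.50714.
Gradient magnitude |∇z| = √(a² + b²) = √(0.01014 + 0.25719) = 0.51705.
True dip = arctan(0.51705) = 27.3°, dipping toward N (azimuth ≈ 011°).

27.3°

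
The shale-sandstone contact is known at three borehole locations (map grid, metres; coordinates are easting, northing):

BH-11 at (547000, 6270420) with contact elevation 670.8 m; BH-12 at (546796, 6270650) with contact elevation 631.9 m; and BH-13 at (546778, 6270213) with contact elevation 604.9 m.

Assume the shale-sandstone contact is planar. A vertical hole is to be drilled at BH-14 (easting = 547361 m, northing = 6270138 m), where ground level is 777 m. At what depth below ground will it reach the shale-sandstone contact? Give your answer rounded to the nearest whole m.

31 m

Let the plane be z = a·easting + b·northing + c.
BH-12−BH-11: −204a + 230b = −38.9;  BH-13−BH-11: −222a − 207b = −65.9.
Solving gives a = 0.24879191, b = 0.05153718.
Then c = 670.8 − a·547000 − b·6270420 = −458578.11.
At (547361, 6270138): z_contact = 136179.0 + 323145.2 − 458578.11 = 746.1 m.
Depth below ground = 777 − 746.1 = 31 m.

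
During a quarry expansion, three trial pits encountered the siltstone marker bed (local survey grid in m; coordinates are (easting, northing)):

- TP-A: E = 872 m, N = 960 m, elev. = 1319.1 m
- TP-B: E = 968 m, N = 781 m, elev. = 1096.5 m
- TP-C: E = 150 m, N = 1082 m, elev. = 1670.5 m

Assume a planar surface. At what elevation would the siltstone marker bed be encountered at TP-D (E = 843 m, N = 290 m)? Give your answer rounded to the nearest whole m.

604 m

Two edge vectors: TP-A→TP-B = (96, -179, -222.6), TP-A→TP-C = (-722, 122, 351.4).
Normal n = (TP-A→TP-B) × (TP-A→TP-C) = (-35743.4, 126982.8, -117526).
So ∂z/∂E = −n_x/n_z = −0.30413 and ∂z/∂N = −n_y/n_z = 1.08047.
Intercept c from TP-A: 1319.1 + 265.20 − 1037.25 = 547.06.
At (843, 290): z = −256.4 + 313.3 + 547.06 = 604.0 m.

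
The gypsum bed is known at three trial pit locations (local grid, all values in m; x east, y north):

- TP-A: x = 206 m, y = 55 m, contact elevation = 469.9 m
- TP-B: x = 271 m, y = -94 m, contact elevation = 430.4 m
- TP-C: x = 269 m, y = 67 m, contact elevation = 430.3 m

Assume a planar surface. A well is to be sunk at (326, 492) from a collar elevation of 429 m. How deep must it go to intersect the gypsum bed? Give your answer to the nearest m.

Let the plane be z = a·x + b·y + c.
TP-B−TP-A: 65a − 149b = −39.5;  TP-C−TP-A: 63a + 12b = −39.6.
Solving gives a = −0.62697, b = −0.00841.
Then c = 469.9 − a·206 − b·55 = 599.52.
At (326, 492): z_contact = −204.4 − 4.1 + 599.52 = 391.0 m.
Depth below ground = 429 − 391.0 = 38 m.

38 m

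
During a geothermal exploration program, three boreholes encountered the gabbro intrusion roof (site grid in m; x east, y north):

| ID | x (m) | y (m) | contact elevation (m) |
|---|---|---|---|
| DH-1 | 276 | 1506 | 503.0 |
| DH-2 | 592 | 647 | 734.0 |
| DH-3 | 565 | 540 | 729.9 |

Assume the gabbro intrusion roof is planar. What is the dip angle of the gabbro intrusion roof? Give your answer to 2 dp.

Two edge vectors: DH-1→DH-2 = (316, -859, 231), DH-1→DH-3 = (289, -966, 226.9).
Normal n = (DH-1→DH-2) × (DH-1→DH-3) = (28238.9, -4941.4, -57005).
So ∂z/∂x = −n_x/n_z = 0.49538 and ∂z/∂y = −n_y/n_z = −0.08668.
Gradient magnitude |∇z| = √(a² + b²) = √(0.24540 + 0.00751) = 0.50290.
True dip = arctan(0.50290) = 26.70°, dipping toward W (azimuth ≈ 280°).

26.70°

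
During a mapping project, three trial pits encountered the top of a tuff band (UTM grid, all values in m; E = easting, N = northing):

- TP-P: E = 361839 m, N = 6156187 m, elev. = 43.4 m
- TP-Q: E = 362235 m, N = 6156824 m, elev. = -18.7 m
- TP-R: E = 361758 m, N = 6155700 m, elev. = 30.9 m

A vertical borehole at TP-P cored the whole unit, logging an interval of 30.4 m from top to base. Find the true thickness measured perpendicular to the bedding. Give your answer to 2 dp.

Two edge vectors: TP-P→TP-Q = (396, 637, -62.1), TP-P→TP-R = (-81, -487, -12.5).
Normal n = (TP-P→TP-Q) × (TP-P→TP-R) = (-38205.2, 9980.1, -141255).
So ∂z/∂E = −n_x/n_z = −0.27047 and ∂z/∂N = −n_y/n_z = 0.07065.
|∇z| = √(a²+b²) = 0.27955, so dip δ = arctan(0.27955) = 15.62°.
True thickness = vertical thickness × cos δ = 30.4 × cos 15.62° = 29.28 m.

29.28 m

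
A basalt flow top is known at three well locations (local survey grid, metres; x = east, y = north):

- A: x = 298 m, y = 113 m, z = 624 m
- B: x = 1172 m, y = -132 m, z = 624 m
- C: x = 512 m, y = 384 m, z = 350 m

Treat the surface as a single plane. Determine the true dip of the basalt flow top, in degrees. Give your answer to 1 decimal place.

40.7°

Let the plane be z = a·x + b·y + c.
B−A: 874a − 245b = 0;  C−A: 214a + 271b = −274.
Solving gives a = −0.23206, b = −0.82782.
Gradient magnitude |∇z| = √(a² + b²) = √(0.05385 + 0.68529) = 0.85973.
True dip = arctan(0.85973) = 40.7°, dipping toward NNE (azimuth ≈ 016°).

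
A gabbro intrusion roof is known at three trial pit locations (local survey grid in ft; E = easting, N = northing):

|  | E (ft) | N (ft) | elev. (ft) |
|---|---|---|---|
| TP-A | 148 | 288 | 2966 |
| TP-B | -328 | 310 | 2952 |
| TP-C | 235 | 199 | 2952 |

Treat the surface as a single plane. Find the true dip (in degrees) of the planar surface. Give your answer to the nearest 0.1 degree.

Two edge vectors: TP-A→TP-B = (-476, 22, -14), TP-A→TP-C = (87, -89, -14).
Normal n = (TP-A→TP-B) × (TP-A→TP-C) = (-1554, -7882, 40450).
So ∂z/∂E = −n_x/n_z = 0.03842 and ∂z/∂N = −n_y/n_z = 0.19486.
Gradient magnitude |∇z| = √(a² + b²) = √(0.00148 + 0.03797) = 0.19861.
True dip = arctan(0.19861) = 11.2°, dipping toward S (azimuth ≈ 191°).

11.2°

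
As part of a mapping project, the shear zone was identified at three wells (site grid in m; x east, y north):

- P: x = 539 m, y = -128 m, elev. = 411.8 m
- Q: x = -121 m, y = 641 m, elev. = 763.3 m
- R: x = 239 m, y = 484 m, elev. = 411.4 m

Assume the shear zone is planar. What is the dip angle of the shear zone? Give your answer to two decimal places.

Let the plane be z = a·x + b·y + c.
Q−P: −660a + 769b = 351.5;  R−P: −300a + 612b = −0.4.
Solving gives a = −1.24365, b = −0.61029.
Gradient magnitude |∇z| = √(a² + b²) = √(1.54667 + 0.37245) = 1.38532.
True dip = arctan(1.38532) = 54.18°, dipping toward ENE (azimuth ≈ 064°).

54.18°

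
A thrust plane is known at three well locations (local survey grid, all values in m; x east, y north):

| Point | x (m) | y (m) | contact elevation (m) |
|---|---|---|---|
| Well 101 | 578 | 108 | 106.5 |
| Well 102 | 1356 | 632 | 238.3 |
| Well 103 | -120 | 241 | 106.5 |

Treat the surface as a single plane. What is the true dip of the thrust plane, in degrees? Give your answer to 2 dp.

11.29°

Two edge vectors: Well 101→Well 102 = (778, 524, 131.8), Well 101→Well 103 = (-698, 133, 0).
Normal n = (Well 101→Well 102) × (Well 101→Well 103) = (-17529.4, -91996.4, 469226).
So ∂z/∂x = −n_x/n_z = 0.03736 and ∂z/∂y = −n_y/n_z = 0.19606.
Gradient magnitude |∇z| = √(a² + b²) = √(0.00140 + 0.03844) = 0.19959.
True dip = arctan(0.19959) = 11.29°, dipping toward S (azimuth ≈ 191°).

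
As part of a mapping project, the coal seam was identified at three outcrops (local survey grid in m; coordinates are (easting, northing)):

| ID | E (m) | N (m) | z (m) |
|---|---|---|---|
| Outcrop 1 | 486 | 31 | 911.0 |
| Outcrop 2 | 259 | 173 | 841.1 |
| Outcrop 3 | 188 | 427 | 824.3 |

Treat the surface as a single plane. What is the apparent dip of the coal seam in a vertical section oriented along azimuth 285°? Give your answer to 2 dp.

Two edge vectors: Outcrop 1→Outcrop 2 = (-227, 142, -69.9), Outcrop 1→Outcrop 3 = (-298, 396, -86.7).
Normal n = (Outcrop 1→Outcrop 2) × (Outcrop 1→Outcrop 3) = (15369, 1149.3, -47576).
So ∂z/∂E = −n_x/n_z = 0.32304 and ∂z/∂N = −n_y/n_z = 0.02416.
Unit vector along 285° is (sin 285°, cos 285°) = (-0.9659, 0.2588).
Slope in that direction = a·(-0.9659) + b·(0.2588) = −0.30578.
Apparent dip = arctan|0.30578| = 17.00° (true dip is 17.9°, so apparent ≤ true as expected).

17.00°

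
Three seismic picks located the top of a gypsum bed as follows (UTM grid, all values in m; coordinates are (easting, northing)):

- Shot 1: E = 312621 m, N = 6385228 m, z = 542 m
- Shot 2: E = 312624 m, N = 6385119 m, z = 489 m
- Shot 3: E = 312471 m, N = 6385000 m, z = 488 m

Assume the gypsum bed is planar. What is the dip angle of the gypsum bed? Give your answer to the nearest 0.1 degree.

Let the plane be z = a·E + b·N + c.
Shot 2−Shot 1: 3a − 109b = −53;  Shot 3−Shot 1: −150a − 228b = −54.
Solving gives a = −0.36386, b = 0.47622.
Gradient magnitude |∇z| = √(a² + b²) = √(0.13239 + 0.22679) = 0.59932.
True dip = arctan(0.59932) = 30.9°, dipping toward SE (azimuth ≈ 143°).

30.9°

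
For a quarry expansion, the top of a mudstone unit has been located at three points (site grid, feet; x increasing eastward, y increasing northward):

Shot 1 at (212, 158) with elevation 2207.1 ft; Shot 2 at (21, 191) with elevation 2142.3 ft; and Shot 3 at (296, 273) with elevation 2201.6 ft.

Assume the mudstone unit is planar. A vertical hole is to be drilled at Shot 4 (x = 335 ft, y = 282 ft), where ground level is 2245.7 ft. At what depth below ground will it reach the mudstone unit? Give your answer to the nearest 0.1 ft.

35.0 ft

Two edge vectors: Shot 1→Shot 2 = (-191, 33, -64.8), Shot 1→Shot 3 = (84, 115, -5.5).
Normal n = (Shot 1→Shot 2) × (Shot 1→Shot 3) = (7270.5, -6493.7, -24737).
So ∂z/∂x = −n_x/n_z = 0.29391 and ∂z/∂y = −n_y/n_z = −0.26251.
Intercept c from Shot 1: 2207.1 − 62.31 + 41.48 = 2186.27.
At (335, 282): z_contact = 98.46 − 74.03 + 2186.27 = 2210.70 ft.
Depth below ground = 2245.7 − 2210.70 = 35.0 ft.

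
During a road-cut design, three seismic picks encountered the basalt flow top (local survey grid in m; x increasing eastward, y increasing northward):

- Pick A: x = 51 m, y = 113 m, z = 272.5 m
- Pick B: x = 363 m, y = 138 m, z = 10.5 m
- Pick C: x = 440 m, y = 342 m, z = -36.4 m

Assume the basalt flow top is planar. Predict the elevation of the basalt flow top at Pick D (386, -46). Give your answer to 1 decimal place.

Let the plane be z = a·x + b·y + c.
Pick B−Pick A: 312a + 25b = −262;  Pick C−Pick A: 389a + 229b = −308.9.
Solving gives a = −0.84694, b = 0.08978.
Then c = 272.5 − a·51 − b·113 = 305.55.
At (386, -46): z = −326.9 − 4.1 + 305.55 = -25.5 m.

-25.5 m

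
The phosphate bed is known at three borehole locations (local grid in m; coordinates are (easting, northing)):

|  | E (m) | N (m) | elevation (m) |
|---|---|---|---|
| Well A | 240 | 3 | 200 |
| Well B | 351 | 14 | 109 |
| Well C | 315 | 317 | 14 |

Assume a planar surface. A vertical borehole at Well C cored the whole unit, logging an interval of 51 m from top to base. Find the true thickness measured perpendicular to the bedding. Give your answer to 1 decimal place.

Two edge vectors: Well A→Well B = (111, 11, -91), Well A→Well C = (75, 314, -186).
Normal n = (Well A→Well B) × (Well A→Well C) = (26528, 13821, 34029).
So ∂z/∂E = −n_x/n_z = −0.77957 and ∂z/∂N = −n_y/n_z = −0.40615.
|∇z| = √(a²+b²) = 0.87903, so dip δ = arctan(0.87903) = 41.32°.
True thickness = vertical thickness × cos δ = 51 × cos 41.32° = 38.3 m.

38.3 m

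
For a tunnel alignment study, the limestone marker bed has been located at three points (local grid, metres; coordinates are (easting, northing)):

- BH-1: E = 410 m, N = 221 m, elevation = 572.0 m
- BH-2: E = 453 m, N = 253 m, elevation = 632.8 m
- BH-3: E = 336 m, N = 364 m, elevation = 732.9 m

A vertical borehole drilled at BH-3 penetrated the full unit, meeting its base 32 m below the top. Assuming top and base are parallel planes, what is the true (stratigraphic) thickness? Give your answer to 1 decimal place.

18.6 m

Let the plane be z = a·E + b·N + c.
BH-2−BH-1: 43a + 32b = 60.8;  BH-3−BH-1: −74a + 143b = 160.9.
Solving gives a = 0.41630, b = 1.34060.
|∇z| = √(a²+b²) = 1.40375, so dip δ = arctan(1.40375) = 54.53°.
True thickness = vertical thickness × cos δ = 32 × cos 54.53° = 18.6 m.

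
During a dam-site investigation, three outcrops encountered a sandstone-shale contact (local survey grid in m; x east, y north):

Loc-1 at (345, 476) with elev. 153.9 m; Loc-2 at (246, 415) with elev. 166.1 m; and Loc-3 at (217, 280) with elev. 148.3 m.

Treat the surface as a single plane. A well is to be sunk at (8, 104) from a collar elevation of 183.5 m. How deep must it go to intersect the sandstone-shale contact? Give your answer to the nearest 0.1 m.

18.1 m

Two edge vectors: Loc-1→Loc-2 = (-99, -61, 12.2), Loc-1→Loc-3 = (-128, -196, -5.6).
Normal n = (Loc-1→Loc-2) × (Loc-1→Loc-3) = (2732.8, -2116, 11596).
So ∂z/∂x = −n_x/n_z = −0.23567 and ∂z/∂y = −n_y/n_z = 0.18248.
Intercept c from Loc-1: 153.9 + 81.31 − 86.86 = 148.35.
At (8, 104): z_contact = −1.89 + 18.98 + 148.35 = 165.44 m.
Depth below ground = 183.5 − 165.44 = 18.1 m.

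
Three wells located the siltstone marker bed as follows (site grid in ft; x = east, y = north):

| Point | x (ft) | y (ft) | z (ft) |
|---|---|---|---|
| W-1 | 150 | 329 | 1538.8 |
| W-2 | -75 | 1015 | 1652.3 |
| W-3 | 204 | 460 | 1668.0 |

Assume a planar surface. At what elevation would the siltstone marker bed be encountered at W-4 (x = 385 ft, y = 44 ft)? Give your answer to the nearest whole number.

1649 ft

Two edge vectors: W-1→W-2 = (-225, 686, 113.5), W-1→W-3 = (54, 131, 129.2).
Normal n = (W-1→W-2) × (W-1→W-3) = (73762.7, 35199, -66519).
So ∂z/∂x = −n_x/n_z = 1.10890 and ∂z/∂y = −n_y/n_z = 0.52916.
Intercept c from W-1: 1538.8 − 166.33 − 174.09 = 1198.37.
At (385, 44): z = 426.9 + 23.3 + 1198.37 = 1648.6 ft.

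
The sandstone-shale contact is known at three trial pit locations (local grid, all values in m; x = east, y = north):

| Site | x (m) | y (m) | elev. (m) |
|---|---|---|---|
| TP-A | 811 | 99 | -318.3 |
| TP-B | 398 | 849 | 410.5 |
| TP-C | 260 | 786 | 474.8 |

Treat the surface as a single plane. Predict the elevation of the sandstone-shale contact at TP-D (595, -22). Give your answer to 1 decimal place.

-230.5 m

Two edge vectors: TP-A→TP-B = (-413, 750, 728.8), TP-A→TP-C = (-551, 687, 793.1).
Normal n = (TP-A→TP-B) × (TP-A→TP-C) = (94139.4, -74018.5, 129519).
So ∂z/∂x = −n_x/n_z = −0.72684 and ∂z/∂y = −n_y/n_z = 0.57149.
Intercept c from TP-A: -318.3 + 589.47 − 56.58 = 214.59.
At (595, -22): z = −432.5 − 12.6 + 214.59 = -230.5 m.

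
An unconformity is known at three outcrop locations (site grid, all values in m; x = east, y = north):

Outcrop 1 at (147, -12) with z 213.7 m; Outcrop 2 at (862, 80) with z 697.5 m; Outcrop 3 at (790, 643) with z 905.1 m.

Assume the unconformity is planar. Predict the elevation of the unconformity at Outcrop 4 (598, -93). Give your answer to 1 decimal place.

Two edge vectors: Outcrop 1→Outcrop 2 = (715, 92, 483.8), Outcrop 1→Outcrop 3 = (643, 655, 691.4).
Normal n = (Outcrop 1→Outcrop 2) × (Outcrop 1→Outcrop 3) = (-253280.2, -183267.6, 409169).
So ∂z/∂x = −n_x/n_z = 0.61901 and ∂z/∂y = −n_y/n_z = 0.44790.
Intercept c from Outcrop 1: 213.7 − 90.99 + 5.37 = 128.08.
At (598, -93): z = 370.2 − 41.7 + 128.08 = 456.6 m.

456.6 m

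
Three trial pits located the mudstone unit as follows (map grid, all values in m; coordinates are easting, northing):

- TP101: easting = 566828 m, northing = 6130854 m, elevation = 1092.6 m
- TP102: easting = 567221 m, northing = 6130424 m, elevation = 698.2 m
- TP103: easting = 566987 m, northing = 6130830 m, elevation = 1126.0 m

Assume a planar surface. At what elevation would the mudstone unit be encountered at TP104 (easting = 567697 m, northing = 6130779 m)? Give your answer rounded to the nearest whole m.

Let the plane be z = a·easting + b·northing + c.
TP102−TP101: 393a − 430b = −394.4;  TP103−TP101: 159a − 24b = 33.4.
Solving gives a = 0.40428247, b = 1.28670467.
Then c = 1092.6 − a·566828 − b·6130854 = −8116664.51.
At (567697, 6130779): z = 229509.9 + 7888502.0 − 8116664.51 = 1347.4 m.

1347 m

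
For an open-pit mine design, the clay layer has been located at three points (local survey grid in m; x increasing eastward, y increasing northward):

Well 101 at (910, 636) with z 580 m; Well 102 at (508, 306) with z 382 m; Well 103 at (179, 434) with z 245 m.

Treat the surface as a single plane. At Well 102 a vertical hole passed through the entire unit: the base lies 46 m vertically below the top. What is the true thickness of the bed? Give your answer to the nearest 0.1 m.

Let the plane be z = a·x + b·y + c.
Well 102−Well 101: −402a − 330b = −198;  Well 103−Well 101: −731a − 202b = −335.
Solving gives a = 0.44089, b = 0.06291.
|∇z| = √(a²+b²) = 0.44536, so dip δ = arctan(0.44536) = 24.01°.
True thickness = vertical thickness × cos δ = 46 × cos 24.01° = 42.0 m.

42.0 m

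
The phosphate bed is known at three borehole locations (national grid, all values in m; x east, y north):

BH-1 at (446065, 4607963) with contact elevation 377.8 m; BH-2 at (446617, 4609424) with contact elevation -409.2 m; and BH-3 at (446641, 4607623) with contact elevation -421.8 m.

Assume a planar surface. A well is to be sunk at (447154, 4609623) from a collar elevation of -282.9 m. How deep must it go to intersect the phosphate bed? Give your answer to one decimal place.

877.7 m

Let the plane be z = a·x + b·y + c.
BH-2−BH-1: 552a + 1461b = −787;  BH-3−BH-1: 576a − 340b = −799.6.
Solving gives a = −1.395038165, b = −0.011594068.
Then c = 377.8 − a·446065 − b·4607963 = 676080.53.
At (447154, 4609623): z_contact = −623796.90 − 53444.28 + 676080.53 = -1160.64 m.
Depth below ground = -282.9 − (-1160.64) = 877.7 m.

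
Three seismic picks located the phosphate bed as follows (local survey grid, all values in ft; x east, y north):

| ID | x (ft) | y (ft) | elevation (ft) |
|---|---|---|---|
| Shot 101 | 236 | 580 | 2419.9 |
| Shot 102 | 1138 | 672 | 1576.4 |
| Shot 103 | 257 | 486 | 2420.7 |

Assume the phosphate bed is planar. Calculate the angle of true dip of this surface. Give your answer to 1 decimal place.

43.2°

Let the plane be z = a·x + b·y + c.
Shot 102−Shot 101: 902a + 92b = −843.5;  Shot 103−Shot 101: 21a − 94b = 0.8.
Solving gives a = −0.91346, b = −0.21258.
Gradient magnitude |∇z| = √(a² + b²) = √(0.83441 + 0.04519) = 0.93787.
True dip = arctan(0.93787) = 43.2°, dipping toward ENE (azimuth ≈ 077°).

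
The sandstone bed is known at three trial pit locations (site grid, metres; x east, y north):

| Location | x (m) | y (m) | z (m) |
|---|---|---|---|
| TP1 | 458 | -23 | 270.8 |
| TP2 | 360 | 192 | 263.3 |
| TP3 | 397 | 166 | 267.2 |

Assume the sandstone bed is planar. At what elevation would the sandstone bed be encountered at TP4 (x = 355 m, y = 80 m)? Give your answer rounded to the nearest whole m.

Two edge vectors: TP1→TP2 = (-98, 215, -7.5), TP1→TP3 = (-61, 189, -3.6).
Normal n = (TP1→TP2) × (TP1→TP3) = (643.5, 104.7, -5407).
So ∂z/∂x = −n_x/n_z = 0.11901 and ∂z/∂y = −n_y/n_z = 0.01936.
Intercept c from TP1: 270.8 − 54.51 + 0.45 = 216.74.
At (355, 80): z = 42.2 + 1.5 + 216.74 = 260.5 m.

261 m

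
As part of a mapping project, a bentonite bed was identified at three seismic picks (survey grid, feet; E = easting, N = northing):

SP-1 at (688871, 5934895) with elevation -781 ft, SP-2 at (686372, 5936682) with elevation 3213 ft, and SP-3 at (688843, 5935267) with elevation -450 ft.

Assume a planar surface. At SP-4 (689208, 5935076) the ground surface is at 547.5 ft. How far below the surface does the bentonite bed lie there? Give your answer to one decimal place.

Two edge vectors: SP-1→SP-2 = (-2499, 1787, 3994), SP-1→SP-3 = (-28, 372, 331).
Normal n = (SP-1→SP-2) × (SP-1→SP-3) = (-894271, 715337, -879592).
So ∂z/∂E = −n_x/n_z = −1.016688419 and ∂z/∂N = −n_y/n_z = 0.813260011.
Intercept c from SP-1: -781 + 700367.17 − 4826612.78 = −4127026.61.
At (689208, 5935076): z_contact = −700709.79 + 4826759.98 − 4127026.61 = -976.42 ft.
Depth below ground = 547.5 − (-976.42) = 1523.9 ft.

1523.9 ft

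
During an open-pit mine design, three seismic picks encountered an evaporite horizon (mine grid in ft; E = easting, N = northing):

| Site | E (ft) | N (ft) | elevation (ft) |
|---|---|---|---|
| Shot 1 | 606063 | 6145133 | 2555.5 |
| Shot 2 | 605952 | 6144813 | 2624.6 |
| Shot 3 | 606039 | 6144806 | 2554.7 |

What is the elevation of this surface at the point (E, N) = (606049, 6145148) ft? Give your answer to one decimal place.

Let the plane be z = a·E + b·N + c.
Shot 2−Shot 1: −111a − 320b = 69.1;  Shot 3−Shot 1: −24a − 327b = −0.8.
Solving gives a = −0.798535835, b = 0.061054618.
Then c = 2555.5 − a·606063 − b·6145133 = 111329.78.
At (606049, 6145148): z = −483951.8 + 375189.7 + 111329.78 = 2567.6 ft.

2567.6 ft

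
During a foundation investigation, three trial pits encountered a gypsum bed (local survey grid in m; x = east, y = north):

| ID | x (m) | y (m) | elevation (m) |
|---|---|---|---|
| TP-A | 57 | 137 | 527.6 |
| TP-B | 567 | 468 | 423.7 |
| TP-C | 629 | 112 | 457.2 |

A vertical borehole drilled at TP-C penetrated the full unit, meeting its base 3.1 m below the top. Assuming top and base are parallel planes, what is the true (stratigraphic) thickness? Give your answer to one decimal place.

3.1 m

Let the plane be z = a·x + b·y + c.
TP-B−TP-A: 510a + 331b = −103.9;  TP-C−TP-A: 572a − 25b = −70.4.
Solving gives a = −0.12817, b = −0.11642.
|∇z| = √(a²+b²) = 0.17315, so dip δ = arctan(0.17315) = 9.82°.
True thickness = vertical thickness × cos δ = 3.1 × cos 9.82° = 3.1 m.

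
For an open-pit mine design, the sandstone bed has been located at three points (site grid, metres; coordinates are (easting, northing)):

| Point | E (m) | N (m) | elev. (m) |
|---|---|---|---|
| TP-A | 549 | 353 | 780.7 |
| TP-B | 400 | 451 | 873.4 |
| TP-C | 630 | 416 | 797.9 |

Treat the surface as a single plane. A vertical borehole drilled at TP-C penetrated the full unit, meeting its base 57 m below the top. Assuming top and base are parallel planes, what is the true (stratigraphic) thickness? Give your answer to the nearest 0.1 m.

48.3 m

Let the plane be z = a·E + b·N + c.
TP-B−TP-A: −149a + 98b = 92.7;  TP-C−TP-A: 81a + 63b = 17.2.
Solving gives a = −0.23980, b = 0.58133.
|∇z| = √(a²+b²) = 0.62884, so dip δ = arctan(0.62884) = 32.16°.
True thickness = vertical thickness × cos δ = 57 × cos 32.16° = 48.3 m.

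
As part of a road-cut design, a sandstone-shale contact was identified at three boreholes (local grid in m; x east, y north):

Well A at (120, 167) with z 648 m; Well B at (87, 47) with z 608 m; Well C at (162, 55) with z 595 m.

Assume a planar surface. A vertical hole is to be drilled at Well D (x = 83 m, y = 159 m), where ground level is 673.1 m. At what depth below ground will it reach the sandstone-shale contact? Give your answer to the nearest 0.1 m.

20.3 m

Let the plane be z = a·x + b·y + c.
Well B−Well A: −33a − 120b = −40;  Well C−Well A: 42a − 112b = −53.
Solving gives a = −0.21520, b = 0.39251.
Then c = 648 − a·120 − b·167 = 608.27.
At (83, 159): z_contact = −17.86 + 62.41 + 608.27 = 652.82 m.
Depth below ground = 673.1 − 652.82 = 20.3 m.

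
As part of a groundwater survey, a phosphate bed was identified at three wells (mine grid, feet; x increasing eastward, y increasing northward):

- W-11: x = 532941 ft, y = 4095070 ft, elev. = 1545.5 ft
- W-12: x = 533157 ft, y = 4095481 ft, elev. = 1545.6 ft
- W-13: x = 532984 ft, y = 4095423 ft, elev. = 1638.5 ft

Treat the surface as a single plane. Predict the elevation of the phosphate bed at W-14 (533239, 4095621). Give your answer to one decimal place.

1540.1 ft

Let the plane be z = a·x + b·y + c.
W-12−W-11: 216a + 411b = 0.1;  W-13−W-11: 43a + 353b = 93.
Solving gives a = −0.651945369, b = 0.342871532.
Then c = 1545.5 − a·532941 − b·4095070 = −1055089.01.
At (533239, 4095621): z = −347642.7 + 1404271.8 − 1055089.01 = 1540.1 ft.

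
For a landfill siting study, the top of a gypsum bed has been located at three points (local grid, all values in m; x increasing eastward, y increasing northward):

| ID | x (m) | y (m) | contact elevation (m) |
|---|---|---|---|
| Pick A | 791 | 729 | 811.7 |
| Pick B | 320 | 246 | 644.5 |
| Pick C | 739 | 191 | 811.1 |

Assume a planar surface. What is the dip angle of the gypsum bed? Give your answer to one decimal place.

21.5°

Two edge vectors: Pick A→Pick B = (-471, -483, -167.2), Pick A→Pick C = (-52, -538, -0.6).
Normal n = (Pick A→Pick B) × (Pick A→Pick C) = (-89663.8, 8411.8, 228282).
So ∂z/∂x = −n_x/n_z = 0.39278 and ∂z/∂y = −n_y/n_z = −0.03685.
Gradient magnitude |∇z| = √(a² + b²) = √(0.15427 + 0.00136) = 0.39450.
True dip = arctan(0.39450) = 21.5°, dipping toward W (azimuth ≈ 275°).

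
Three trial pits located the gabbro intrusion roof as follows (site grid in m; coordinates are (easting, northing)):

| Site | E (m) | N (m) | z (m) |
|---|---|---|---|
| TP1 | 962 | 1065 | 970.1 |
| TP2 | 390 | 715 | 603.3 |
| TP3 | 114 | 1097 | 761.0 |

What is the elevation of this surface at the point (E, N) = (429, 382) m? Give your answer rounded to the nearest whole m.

411 m

Two edge vectors: TP1→TP2 = (-572, -350, -366.8), TP1→TP3 = (-848, 32, -209.1).
Normal n = (TP1→TP2) × (TP1→TP3) = (84922.6, 191441.2, -315104).
So ∂z/∂E = −n_x/n_z = 0.26951 and ∂z/∂N = −n_y/n_z = 0.60755.
Intercept c from TP1: 970.1 − 259.27 − 647.04 = 63.79.
At (429, 382): z = 115.6 + 232.1 + 63.79 = 411.5 m.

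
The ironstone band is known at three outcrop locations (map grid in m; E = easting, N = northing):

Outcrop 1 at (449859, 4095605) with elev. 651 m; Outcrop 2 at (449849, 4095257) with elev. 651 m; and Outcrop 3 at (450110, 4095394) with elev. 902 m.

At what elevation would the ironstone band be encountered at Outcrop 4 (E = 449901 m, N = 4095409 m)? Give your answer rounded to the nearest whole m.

Two edge vectors: Outcrop 1→Outcrop 2 = (-10, -348, 0), Outcrop 1→Outcrop 3 = (251, -211, 251).
Normal n = (Outcrop 1→Outcrop 2) × (Outcrop 1→Outcrop 3) = (-87348, 2510, 89458).
So ∂z/∂E = −n_x/n_z = 0.97641351 and ∂z/∂N = −n_y/n_z = −0.02805786.
Intercept c from Outcrop 1: 651 − 439248.41 + 114913.91 = −323683.50.
At (449901, 4095409): z = 439289.4 − 114908.4 − 323683.50 = 697.5 m.

698 m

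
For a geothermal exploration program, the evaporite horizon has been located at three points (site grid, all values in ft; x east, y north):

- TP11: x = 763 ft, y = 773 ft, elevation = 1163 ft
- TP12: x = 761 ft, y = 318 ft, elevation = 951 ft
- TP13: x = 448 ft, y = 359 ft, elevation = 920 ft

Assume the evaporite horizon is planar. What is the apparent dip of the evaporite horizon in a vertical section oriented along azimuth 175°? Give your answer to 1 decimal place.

Let the plane be z = a·x + b·y + c.
TP12−TP11: −2a − 455b = −212;  TP13−TP11: −315a − 414b = −243.
Solving gives a = 0.15998, b = 0.46523.
Unit vector along 175° is (sin 175°, cos 175°) = (0.0872, -0.9962).
Slope in that direction = a·(0.0872) + b·(-0.9962) = −0.44952.
Apparent dip = arctan|0.44952| = 24.2° (true dip is 26.2°, so apparent ≤ true as expected).

24.2°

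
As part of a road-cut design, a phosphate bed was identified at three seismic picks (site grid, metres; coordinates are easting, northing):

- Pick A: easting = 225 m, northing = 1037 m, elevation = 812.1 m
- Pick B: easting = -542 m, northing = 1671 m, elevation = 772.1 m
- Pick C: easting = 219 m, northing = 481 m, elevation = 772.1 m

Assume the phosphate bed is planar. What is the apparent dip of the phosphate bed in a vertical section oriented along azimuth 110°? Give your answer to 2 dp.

4.56°

Two edge vectors: Pick A→Pick B = (-767, 634, -40), Pick A→Pick C = (-6, -556, -40).
Normal n = (Pick A→Pick B) × (Pick A→Pick C) = (-47600, -30440, 430256).
So ∂z/∂easting = −n_x/n_z = 0.11063 and ∂z/∂northing = −n_y/n_z = 0.07075.
Unit vector along 110° is (sin 110°, cos 110°) = (0.9397, -0.3420).
Slope in that direction = a·(0.9397) + b·(-0.3420) = 0.07976.
Apparent dip = arctan|0.07976| = 4.56° (true dip is 7.5°, so apparent ≤ true as expected).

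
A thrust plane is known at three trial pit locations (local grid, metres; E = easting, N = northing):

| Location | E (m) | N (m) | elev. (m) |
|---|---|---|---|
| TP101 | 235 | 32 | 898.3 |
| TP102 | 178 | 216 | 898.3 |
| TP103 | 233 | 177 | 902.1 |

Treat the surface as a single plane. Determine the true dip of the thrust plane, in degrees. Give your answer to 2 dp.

5.30°

Two edge vectors: TP101→TP102 = (-57, 184, 0), TP101→TP103 = (-2, 145, 3.8).
Normal n = (TP101→TP102) × (TP101→TP103) = (699.2, 216.6, -7897).
So ∂z/∂E = −n_x/n_z = 0.08854 and ∂z/∂N = −n_y/n_z = 0.02743.
Gradient magnitude |∇z| = √(a² + b²) = √(0.00784 + 0.00075) = 0.09269.
True dip = arctan(0.09269) = 5.30°, dipping toward WSW (azimuth ≈ 253°).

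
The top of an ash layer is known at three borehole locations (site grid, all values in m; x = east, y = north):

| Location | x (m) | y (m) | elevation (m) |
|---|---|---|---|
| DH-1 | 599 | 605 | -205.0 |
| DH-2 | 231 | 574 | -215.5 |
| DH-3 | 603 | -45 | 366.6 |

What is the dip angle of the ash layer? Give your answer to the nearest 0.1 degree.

41.5°

Two edge vectors: DH-1→DH-2 = (-368, -31, -10.5), DH-1→DH-3 = (4, -650, 571.6).
Normal n = (DH-1→DH-2) × (DH-1→DH-3) = (-24544.6, 210306.8, 239324).
So ∂z/∂x = −n_x/n_z = 0.10256 and ∂z/∂y = −n_y/n_z = −0.87875.
Gradient magnitude |∇z| = √(a² + b²) = √(0.01052 + 0.77221) = 0.88472.
True dip = arctan(0.88472) = 41.5°, dipping toward N (azimuth ≈ 353°).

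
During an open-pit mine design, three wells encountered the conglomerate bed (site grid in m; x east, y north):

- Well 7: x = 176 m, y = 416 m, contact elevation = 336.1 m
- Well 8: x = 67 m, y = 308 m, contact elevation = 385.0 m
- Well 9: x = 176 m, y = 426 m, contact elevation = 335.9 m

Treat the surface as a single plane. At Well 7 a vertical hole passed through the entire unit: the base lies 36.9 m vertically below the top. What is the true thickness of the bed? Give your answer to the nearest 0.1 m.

Let the plane be z = a·x + b·y + c.
Well 8−Well 7: −109a − 108b = 48.9;  Well 9−Well 7: 0a + 10b = −0.2.
Solving gives a = −0.42881, b = −0.02000.
|∇z| = √(a²+b²) = 0.42927, so dip δ = arctan(0.42927) = 23.23°.
True thickness = vertical thickness × cos δ = 36.9 × cos 23.23° = 33.9 m.

33.9 m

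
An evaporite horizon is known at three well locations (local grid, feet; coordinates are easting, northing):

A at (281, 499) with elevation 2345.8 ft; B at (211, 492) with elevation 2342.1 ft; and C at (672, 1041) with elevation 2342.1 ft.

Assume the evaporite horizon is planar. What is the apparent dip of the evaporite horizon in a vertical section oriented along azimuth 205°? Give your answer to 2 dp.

Let the plane be z = a·easting + b·northing + c.
B−A: −70a − 7b = −3.7;  C−A: 391a + 542b = −3.7.
Solving gives a = 0.05770, b = −0.04845.
Unit vector along 205° is (sin 205°, cos 205°) = (-0.4226, -0.9063).
Slope in that direction = a·(-0.4226) + b·(-0.9063) = 0.01953.
Apparent dip = arctan|0.01953| = 1.12° (true dip is 4.3°, so apparent ≤ true as expected).

1.12°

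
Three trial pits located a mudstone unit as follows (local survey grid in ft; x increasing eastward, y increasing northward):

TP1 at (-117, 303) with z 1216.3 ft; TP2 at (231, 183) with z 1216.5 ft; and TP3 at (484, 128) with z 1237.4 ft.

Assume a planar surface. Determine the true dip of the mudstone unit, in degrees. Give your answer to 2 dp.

Two edge vectors: TP1→TP2 = (348, -120, 0.2), TP1→TP3 = (601, -175, 21.1).
Normal n = (TP1→TP2) × (TP1→TP3) = (-2497, -7222.6, 11220).
So ∂z/∂x = −n_x/n_z = 0.22255 and ∂z/∂y = −n_y/n_z = 0.64373.
Gradient magnitude |∇z| = √(a² + b²) = √(0.04953 + 0.41438) = 0.68111.
True dip = arctan(0.68111) = 34.26°, dipping toward SSW (azimuth ≈ 199°).

34.26°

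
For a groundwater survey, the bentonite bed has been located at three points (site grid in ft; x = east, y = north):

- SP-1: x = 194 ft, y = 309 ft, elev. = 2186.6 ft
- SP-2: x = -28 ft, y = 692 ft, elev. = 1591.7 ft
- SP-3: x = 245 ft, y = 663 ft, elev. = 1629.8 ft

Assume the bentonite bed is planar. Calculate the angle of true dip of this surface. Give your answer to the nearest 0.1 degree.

57.5°

Two edge vectors: SP-1→SP-2 = (-222, 383, -594.9), SP-1→SP-3 = (51, 354, -556.8).
Normal n = (SP-1→SP-2) × (SP-1→SP-3) = (-2659.8, -153949.5, -98121).
So ∂z/∂x = −n_x/n_z = −0.02711 and ∂z/∂y = −n_y/n_z = −1.56898.
Gradient magnitude |∇z| = √(a² + b²) = √(0.00073 + 2.46169) = 1.56921.
True dip = arctan(1.56921) = 57.5°, dipping toward N (azimuth ≈ 001°).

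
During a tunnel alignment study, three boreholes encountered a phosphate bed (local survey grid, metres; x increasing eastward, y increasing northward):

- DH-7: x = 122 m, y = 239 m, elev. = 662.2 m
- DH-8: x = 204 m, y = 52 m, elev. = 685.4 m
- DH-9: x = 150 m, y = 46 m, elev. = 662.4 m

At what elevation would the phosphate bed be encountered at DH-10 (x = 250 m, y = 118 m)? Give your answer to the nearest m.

Two edge vectors: DH-7→DH-8 = (82, -187, 23.2), DH-7→DH-9 = (28, -193, 0.2).
Normal n = (DH-7→DH-8) × (DH-7→DH-9) = (4440.2, 633.2, -10590).
So ∂z/∂x = −n_x/n_z = 0.41928 and ∂z/∂y = −n_y/n_z = 0.05979.
Intercept c from DH-7: 662.2 − 51.15 − 14.29 = 596.76.
At (250, 118): z = 104.8 + 7.1 + 596.76 = 708.6 m.

709 m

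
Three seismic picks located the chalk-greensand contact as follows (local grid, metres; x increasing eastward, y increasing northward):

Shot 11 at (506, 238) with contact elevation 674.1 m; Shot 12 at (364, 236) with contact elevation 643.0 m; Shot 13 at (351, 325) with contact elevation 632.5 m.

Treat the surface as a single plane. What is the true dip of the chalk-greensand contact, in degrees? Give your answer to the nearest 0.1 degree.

Let the plane be z = a·x + b·y + c.
Shot 12−Shot 11: −142a − 2b = −31.1;  Shot 13−Shot 11: −155a + 87b = −41.6.
Solving gives a = 0.22022, b = −0.08581.
Gradient magnitude |∇z| = √(a² + b²) = √(0.04850 + 0.00736) = 0.23635.
True dip = arctan(0.23635) = 13.3°, dipping toward WNW (azimuth ≈ 291°).

13.3°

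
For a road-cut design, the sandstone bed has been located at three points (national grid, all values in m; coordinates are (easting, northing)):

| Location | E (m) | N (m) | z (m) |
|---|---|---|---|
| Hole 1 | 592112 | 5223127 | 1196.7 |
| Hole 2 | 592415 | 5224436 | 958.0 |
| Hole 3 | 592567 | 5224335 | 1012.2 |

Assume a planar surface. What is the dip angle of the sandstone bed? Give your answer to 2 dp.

17.07°

Two edge vectors: Hole 1→Hole 2 = (303, 1309, -238.7), Hole 1→Hole 3 = (455, 1208, -184.5).
Normal n = (Hole 1→Hole 2) × (Hole 1→Hole 3) = (46839.1, -52705, -229571).
So ∂z/∂E = −n_x/n_z = 0.20403 and ∂z/∂N = −n_y/n_z = −0.22958.
Gradient magnitude |∇z| = √(a² + b²) = √(0.04163 + 0.05271) = 0.30714.
True dip = arctan(0.30714) = 17.07°, dipping toward NW (azimuth ≈ 318°).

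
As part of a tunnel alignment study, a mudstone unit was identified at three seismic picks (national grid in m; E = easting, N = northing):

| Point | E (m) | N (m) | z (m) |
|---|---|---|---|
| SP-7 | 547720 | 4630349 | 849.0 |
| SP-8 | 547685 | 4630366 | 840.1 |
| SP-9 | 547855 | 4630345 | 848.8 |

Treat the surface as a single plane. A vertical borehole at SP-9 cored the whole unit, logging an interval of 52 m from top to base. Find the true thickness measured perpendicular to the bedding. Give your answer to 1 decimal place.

45.3 m

Two edge vectors: SP-7→SP-8 = (-35, 17, -8.9), SP-7→SP-9 = (135, -4, -0.2).
Normal n = (SP-7→SP-8) × (SP-7→SP-9) = (-39, -1208.5, -2155).
So ∂z/∂E = −n_x/n_z = −0.01810 and ∂z/∂N = −n_y/n_z = −0.56079.
|∇z| = √(a²+b²) = 0.56108, so dip δ = arctan(0.56108) = 29.30°.
True thickness = vertical thickness × cos δ = 52 × cos 29.30° = 45.3 m.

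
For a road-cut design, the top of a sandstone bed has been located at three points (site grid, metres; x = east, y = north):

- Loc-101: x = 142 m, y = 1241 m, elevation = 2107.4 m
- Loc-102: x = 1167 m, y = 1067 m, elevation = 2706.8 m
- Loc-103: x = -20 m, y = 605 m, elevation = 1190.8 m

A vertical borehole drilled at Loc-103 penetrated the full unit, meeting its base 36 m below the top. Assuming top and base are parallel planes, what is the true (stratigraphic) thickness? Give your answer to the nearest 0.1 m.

20.2 m

Let the plane be z = a·x + b·y + c.
Loc-102−Loc-101: 1025a − 174b = 599.4;  Loc-103−Loc-101: −162a − 636b = −916.6.
Solving gives a = 0.79505, b = 1.23868.
|∇z| = √(a²+b²) = 1.47188, so dip δ = arctan(1.47188) = 55.81°.
True thickness = vertical thickness × cos δ = 36 × cos 55.81° = 20.2 m.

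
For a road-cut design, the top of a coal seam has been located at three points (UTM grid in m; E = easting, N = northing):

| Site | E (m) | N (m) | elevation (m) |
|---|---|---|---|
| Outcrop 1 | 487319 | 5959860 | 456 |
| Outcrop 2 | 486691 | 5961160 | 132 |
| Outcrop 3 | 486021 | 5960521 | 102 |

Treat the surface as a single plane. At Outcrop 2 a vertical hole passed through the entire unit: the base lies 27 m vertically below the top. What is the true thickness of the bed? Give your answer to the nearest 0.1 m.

Two edge vectors: Outcrop 1→Outcrop 2 = (-628, 1300, -324), Outcrop 1→Outcrop 3 = (-1298, 661, -354).
Normal n = (Outcrop 1→Outcrop 2) × (Outcrop 1→Outcrop 3) = (-246036, 198240, 1272292).
So ∂z/∂E = −n_x/n_z = 0.19338 and ∂z/∂N = −n_y/n_z = −0.15581.
|∇z| = √(a²+b²) = 0.24834, so dip δ = arctan(0.24834) = 13.95°.
True thickness = vertical thickness × cos δ = 27 × cos 13.95° = 26.2 m.

26.2 m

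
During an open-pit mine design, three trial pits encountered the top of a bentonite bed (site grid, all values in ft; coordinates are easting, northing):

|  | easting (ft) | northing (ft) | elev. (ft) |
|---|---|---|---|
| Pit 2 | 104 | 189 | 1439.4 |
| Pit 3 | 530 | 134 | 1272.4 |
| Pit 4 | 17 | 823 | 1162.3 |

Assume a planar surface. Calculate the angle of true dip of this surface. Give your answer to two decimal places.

34.09°

Let the plane be z = a·easting + b·northing + c.
Pit 3−Pit 2: 426a − 55b = −167;  Pit 4−Pit 2: −87a + 634b = −277.1.
Solving gives a = −0.45654, b = −0.49971.
Gradient magnitude |∇z| = √(a² + b²) = √(0.20842 + 0.24971) = 0.67686.
True dip = arctan(0.67686) = 34.09°, dipping toward NE (azimuth ≈ 042°).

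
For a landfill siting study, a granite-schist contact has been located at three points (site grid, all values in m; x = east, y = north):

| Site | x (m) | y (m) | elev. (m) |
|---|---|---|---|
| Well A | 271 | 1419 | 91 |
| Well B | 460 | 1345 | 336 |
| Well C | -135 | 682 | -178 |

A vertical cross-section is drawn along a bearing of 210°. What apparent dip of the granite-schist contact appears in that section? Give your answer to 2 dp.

18.94°

Let the plane be z = a·x + b·y + c.
Well B−Well A: 189a − 74b = 245;  Well C−Well A: −406a − 737b = −269.
Solving gives a = 1.18386, b = −0.28717.
Unit vector along 210° is (sin 210°, cos 210°) = (-0.5000, -0.8660).
Slope in that direction = a·(-0.5000) + b·(-0.8660) = −0.34323.
Apparent dip = arctan|0.34323| = 18.94° (true dip is 50.6°, so apparent ≤ true as expected).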